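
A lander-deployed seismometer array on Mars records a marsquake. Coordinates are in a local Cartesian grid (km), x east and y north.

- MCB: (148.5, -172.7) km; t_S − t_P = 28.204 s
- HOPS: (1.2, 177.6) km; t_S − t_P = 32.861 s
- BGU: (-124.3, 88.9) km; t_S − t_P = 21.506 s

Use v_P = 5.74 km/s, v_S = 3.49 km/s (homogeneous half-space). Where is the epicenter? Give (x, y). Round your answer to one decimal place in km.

-91.8 km east, -99.8 km north

Distance from S−P lag: d = Δt · v_P v_S / (v_P − v_S) = Δt · (5.74·3.49)/(5.74−3.49) ≈ 8.9034·Δt.
So d_MCB = 251.11, d_HOPS = 292.57, d_BGU = 191.48 km.
Circle about each station: (x − 148.5)² + (y + 172.7)² = 251.11²; (x − 1.2)² + (y − 177.6)² = 292.57²; (x + 124.3)² + (y − 88.9)² = 191.48².
Subtracting the MCB equation from the HOPS and BGU equations removes the quadratic terms:
-294.6 x + 700.6 y = -42875.31
-545.6 x + 523.2 y = -2132.20
Solving the 2×2 system: x ≈ -91.8, y ≈ -99.8 km.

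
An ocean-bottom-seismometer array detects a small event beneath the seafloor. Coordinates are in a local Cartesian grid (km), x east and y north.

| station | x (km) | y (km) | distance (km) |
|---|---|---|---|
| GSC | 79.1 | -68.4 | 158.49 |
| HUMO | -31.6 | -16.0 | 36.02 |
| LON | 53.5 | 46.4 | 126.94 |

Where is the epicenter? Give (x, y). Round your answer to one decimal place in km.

Circle about each station: (x − 79.1)² + (y + 68.4)² = 158.49²; (x + 31.6)² + (y + 16.0)² = 36.02²; (x − 53.5)² + (y − 46.4)² = 126.94².
Subtracting the GSC equation from the HUMO and LON equations removes the quadratic terms:
-221.4 x + 104.8 y = 14140.83
-51.2 x + 229.6 y = 3085.16
Solving the 2×2 system: x ≈ -64.3, y ≈ -0.9 km.

x ≈ -64.3 km, y ≈ -0.9 km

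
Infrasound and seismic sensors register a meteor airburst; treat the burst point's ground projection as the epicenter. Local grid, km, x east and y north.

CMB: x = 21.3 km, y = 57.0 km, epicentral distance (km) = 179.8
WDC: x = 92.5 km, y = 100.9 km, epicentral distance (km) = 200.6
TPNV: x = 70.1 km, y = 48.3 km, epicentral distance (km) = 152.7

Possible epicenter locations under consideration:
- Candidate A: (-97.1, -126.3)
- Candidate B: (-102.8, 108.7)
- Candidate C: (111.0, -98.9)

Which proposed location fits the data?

Candidate C

For each candidate, compare |candidate − station| to the reported distance:
Candidate A: residuals CMB 38.4, WDC 95.3, TPNV 89.0 → max 95.3 km
Candidate B: residuals CMB 45.4, WDC 5.1, TPNV 30.4 → max 45.4 km
Candidate C: residuals CMB 0.1, WDC 0.1, TPNV 0.1 → max 0.1 km
Only Candidate C has all residuals ≈ 0.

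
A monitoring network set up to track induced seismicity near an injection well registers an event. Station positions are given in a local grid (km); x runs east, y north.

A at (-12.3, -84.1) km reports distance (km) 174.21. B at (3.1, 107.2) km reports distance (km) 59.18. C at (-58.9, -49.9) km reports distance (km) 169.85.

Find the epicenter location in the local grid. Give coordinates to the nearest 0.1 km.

x ≈ 54.0 km, y ≈ 77.0 km

Circle about each station: (x + 12.3)² + (y + 84.1)² = 174.21²; (x − 3.1)² + (y − 107.2)² = 59.18²; (x + 58.9)² + (y + 49.9)² = 169.85².
Subtracting the A equation from the B and C equations removes the quadratic terms:
30.8 x + 382.6 y = 31124.20
-93.2 x + 68.4 y = 235.22
Solving the 2×2 system: x ≈ 54.0, y ≈ 77.0 km.
Check against A (with the unrounded x, y): √((x + 12.3)²+(y + 84.1)²) = 174.21 ≈ 174.21 km. ✓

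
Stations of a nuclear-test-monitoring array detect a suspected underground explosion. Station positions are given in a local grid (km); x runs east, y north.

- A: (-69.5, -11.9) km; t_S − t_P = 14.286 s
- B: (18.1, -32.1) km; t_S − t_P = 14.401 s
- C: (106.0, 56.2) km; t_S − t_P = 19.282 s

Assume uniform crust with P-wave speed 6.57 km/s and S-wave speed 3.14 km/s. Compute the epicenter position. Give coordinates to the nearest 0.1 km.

x ≈ -9.8 km, y ≈ 49.9 km

Distance from S−P lag: d = Δt · v_P v_S / (v_P − v_S) = Δt · (6.57·3.14)/(6.57−3.14) ≈ 6.0145·Δt.
So d_A = 85.92, d_B = 86.62, d_C = 115.97 km.
Circle about each station: (x + 69.5)² + (y + 11.9)² = 85.92²; (x − 18.1)² + (y + 32.1)² = 86.62²; (x − 106.0)² + (y − 56.2)² = 115.97².
Subtracting pairs of circle equations eliminates x²+y² and gives linear equations (the radical axes):
175.2 x − 40.4 y = -3734.62
351.0 x + 136.2 y = 3355.79
Solving the 2×2 system: x ≈ -9.8, y ≈ 49.9 km.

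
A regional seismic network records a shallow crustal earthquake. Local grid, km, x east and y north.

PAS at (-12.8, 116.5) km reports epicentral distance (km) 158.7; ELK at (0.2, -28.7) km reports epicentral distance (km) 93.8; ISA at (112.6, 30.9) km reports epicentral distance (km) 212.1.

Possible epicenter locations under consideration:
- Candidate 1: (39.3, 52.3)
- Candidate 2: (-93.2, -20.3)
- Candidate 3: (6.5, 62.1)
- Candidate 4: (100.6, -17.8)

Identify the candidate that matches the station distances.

Candidate 2

For each candidate, compare |candidate − station| to the reported distance:
Candidate 1: residuals PAS 76.0, ELK 3.9, ISA 135.7 → max 135.7 km
Candidate 2: residuals PAS 0.0, ELK 0.0, ISA 0.0 → max 0.0 km
Candidate 3: residuals PAS 101.0, ELK 2.8, ISA 101.5 → max 101.5 km
Candidate 4: residuals PAS 17.1, ELK 7.2, ISA 161.9 → max 161.9 km
Only Candidate 2 has all residuals ≈ 0.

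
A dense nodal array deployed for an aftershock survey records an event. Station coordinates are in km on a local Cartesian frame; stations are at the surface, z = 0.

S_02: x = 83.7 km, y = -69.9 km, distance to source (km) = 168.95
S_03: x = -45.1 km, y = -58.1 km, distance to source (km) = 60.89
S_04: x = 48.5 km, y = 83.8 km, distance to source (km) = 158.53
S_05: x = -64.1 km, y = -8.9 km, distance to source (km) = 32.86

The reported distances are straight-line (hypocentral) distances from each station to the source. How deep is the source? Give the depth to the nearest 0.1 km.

31.4 km

Each station gives a sphere (x−x_i)² + (y−y_i)² + z² = d_i² (stations at z=0).
Subtracting the S_02 sphere from S_03 and S_04: z² cancels, leaving linear equations in x and y:
-257.6 x + 23.6 y = 18354.43
-70.4 x + 307.4 y = 895.33
Solving: x ≈ -72.506, y ≈ -13.693 km (keep extra digits for the depth step; rounded: -72.5, -13.7).
Then from the S_02 sphere: z² = 168.95² − (x − 83.7)² − (y + 69.9)² with x = -72.506, y = -13.693, so z ≈ 31.378 ≈ 31.4 km.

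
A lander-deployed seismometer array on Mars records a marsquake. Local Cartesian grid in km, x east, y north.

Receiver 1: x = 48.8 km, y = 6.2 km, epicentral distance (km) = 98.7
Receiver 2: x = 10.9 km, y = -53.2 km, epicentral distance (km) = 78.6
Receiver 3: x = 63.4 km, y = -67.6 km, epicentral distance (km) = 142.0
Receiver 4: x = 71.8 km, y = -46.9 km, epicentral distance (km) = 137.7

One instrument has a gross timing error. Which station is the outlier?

Solve using three stations at a time. Using Receiver 1, Receiver 3, Receiver 4 (subtract circle equations pairwise → linear system) gives (x, y) ≈ (-49.0, 19.1).
Distances from that point to each station vs reported:
  Receiver 1: calculated 98.7 vs reported 98.7 → residual 0.0 km
  Receiver 2: calculated 93.9 vs reported 78.6 → residual 15.3 km
  Receiver 3: calculated 142.0 vs reported 142.0 → residual 0.0 km
  Receiver 4: calculated 137.7 vs reported 137.7 → residual 0.0 km
Receiver 1, Receiver 3, Receiver 4 are mutually consistent (residuals ≈ 0); Receiver 2 is off by 15.3 km.

Receiver 2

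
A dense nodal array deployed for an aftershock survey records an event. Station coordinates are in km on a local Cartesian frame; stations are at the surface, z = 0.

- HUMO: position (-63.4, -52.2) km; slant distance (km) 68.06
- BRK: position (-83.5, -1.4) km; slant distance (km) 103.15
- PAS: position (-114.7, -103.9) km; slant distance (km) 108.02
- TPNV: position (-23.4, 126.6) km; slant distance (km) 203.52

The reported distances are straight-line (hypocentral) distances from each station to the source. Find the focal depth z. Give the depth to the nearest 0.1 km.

56.9 km

Each station gives a sphere (x−x_i)² + (y−y_i)² + z² = d_i² (stations at z=0).
Subtracting the HUMO sphere from BRK and PAS: z² cancels, leaving linear equations in x and y:
-40.2 x + 101.6 y = -5777.95
-102.6 x − 103.4 y = 10170.74
Solving: x ≈ -29.896, y ≈ -68.698 km (keep extra digits for the depth step; rounded: -29.9, -68.7).
Then from the HUMO sphere: z² = 68.06² − (x + 63.4)² − (y + 52.2)² with x = -29.896, y = -68.698, so z ≈ 56.899 ≈ 56.9 km.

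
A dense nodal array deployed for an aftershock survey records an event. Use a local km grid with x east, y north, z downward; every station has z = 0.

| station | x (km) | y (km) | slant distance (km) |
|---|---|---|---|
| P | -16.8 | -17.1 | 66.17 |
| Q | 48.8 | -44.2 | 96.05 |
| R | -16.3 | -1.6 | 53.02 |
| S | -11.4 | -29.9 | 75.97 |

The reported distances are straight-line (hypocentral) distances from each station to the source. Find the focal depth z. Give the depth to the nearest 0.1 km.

20.9 km

Each station gives a sphere (x−x_i)² + (y−y_i)² + z² = d_i² (stations at z=0).
Subtracting the P sphere from Q and R: z² cancels, leaving linear equations in x and y:
131.2 x − 54.2 y = -1086.70
1.0 x + 31.0 y = 1260.95
Solving: x ≈ 8.409, y ≈ 40.405 km (keep extra digits for the depth step; rounded: 8.4, 40.4).
Then from the P sphere: z² = 66.17² − (x + 16.8)² − (y + 17.1)² with x = 8.409, y = 40.405, so z ≈ 20.884 ≈ 20.9 km.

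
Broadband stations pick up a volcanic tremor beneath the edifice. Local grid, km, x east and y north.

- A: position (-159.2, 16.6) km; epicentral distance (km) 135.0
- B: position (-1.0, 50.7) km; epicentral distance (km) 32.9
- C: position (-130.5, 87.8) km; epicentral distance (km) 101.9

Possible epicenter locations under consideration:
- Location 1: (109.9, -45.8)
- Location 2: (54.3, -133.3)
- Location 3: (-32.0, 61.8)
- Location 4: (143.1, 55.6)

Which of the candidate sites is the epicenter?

Location 3

For each candidate, compare |candidate − station| to the reported distance:
Location 1: residuals A 141.2, B 114.1, C 173.1 → max 173.1 km
Location 2: residuals A 125.9, B 159.2, C 186.3 → max 186.3 km
Location 3: residuals A 0.0, B 0.0, C 0.0 → max 0.0 km
Location 4: residuals A 169.8, B 111.3, C 173.6 → max 173.6 km
Only Location 3 has all residuals ≈ 0.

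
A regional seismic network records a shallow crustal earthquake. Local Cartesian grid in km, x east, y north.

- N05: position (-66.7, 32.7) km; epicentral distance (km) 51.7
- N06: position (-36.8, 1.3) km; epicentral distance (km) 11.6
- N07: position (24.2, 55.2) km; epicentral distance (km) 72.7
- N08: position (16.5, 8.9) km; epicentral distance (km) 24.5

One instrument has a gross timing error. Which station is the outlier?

Solve using three stations at a time. Using N05, N06, N07 (subtract circle equations pairwise → linear system) gives (x, y) ≈ (-25.2, 1.9).
Distances from that point to each station vs reported:
  N05: calculated 51.7 vs reported 51.7 → residual 0.0 km
  N06: calculated 11.6 vs reported 11.6 → residual 0.0 km
  N07: calculated 72.7 vs reported 72.7 → residual 0.0 km
  N08: calculated 42.3 vs reported 24.5 → residual 17.8 km
N05, N06, N07 are mutually consistent (residuals ≈ 0); N08 is off by 17.8 km.

N08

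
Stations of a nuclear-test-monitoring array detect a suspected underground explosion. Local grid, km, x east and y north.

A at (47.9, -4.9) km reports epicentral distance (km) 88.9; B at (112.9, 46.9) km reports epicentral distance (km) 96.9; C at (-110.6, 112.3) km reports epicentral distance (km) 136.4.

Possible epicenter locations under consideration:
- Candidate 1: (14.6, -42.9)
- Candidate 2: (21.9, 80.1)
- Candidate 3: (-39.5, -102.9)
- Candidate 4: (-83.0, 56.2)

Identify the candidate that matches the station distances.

For each candidate, compare |candidate − station| to the reported distance:
Candidate 1: residuals A 38.4, B 36.2, C 63.0 → max 63.0 km
Candidate 2: residuals A 0.0, B 0.0, C 0.0 → max 0.0 km
Candidate 3: residuals A 42.4, B 116.8, C 90.2 → max 116.8 km
Candidate 4: residuals A 55.6, B 99.2, C 73.9 → max 99.2 km
Only Candidate 2 has all residuals ≈ 0.

Candidate 2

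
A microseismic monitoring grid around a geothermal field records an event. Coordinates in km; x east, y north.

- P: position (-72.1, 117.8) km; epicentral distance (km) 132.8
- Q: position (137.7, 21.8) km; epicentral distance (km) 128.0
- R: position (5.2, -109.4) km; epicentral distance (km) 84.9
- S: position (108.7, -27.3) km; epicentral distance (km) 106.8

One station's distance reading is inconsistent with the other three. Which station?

R

Solve using three stations at a time. Using P, Q, S (subtract circle equations pairwise → linear system) gives (x, y) ≈ (10.0, 13.4).
Distances from that point to each station vs reported:
  P: calculated 132.8 vs reported 132.8 → residual 0.0 km
  Q: calculated 128.0 vs reported 128.0 → residual 0.0 km
  R: calculated 122.9 vs reported 84.9 → residual 38.0 km
  S: calculated 106.8 vs reported 106.8 → residual 0.0 km
P, Q, S are mutually consistent (residuals ≈ 0); R is off by 38.0 km.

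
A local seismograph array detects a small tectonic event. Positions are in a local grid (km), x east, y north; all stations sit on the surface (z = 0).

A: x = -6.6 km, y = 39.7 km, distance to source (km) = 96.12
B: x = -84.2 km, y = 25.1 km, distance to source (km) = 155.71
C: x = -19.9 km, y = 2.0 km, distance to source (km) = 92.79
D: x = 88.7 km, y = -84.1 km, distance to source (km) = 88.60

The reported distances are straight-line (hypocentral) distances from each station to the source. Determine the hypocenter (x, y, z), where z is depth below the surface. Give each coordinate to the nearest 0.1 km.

Each station gives a sphere (x−x_i)² + (y−y_i)² + z² = d_i² (stations at z=0).
Subtracting the A sphere from B and C: z² cancels, leaving linear equations in x and y:
-155.2 x − 29.2 y = -8906.55
-26.6 x − 75.4 y = -590.57
Solving: x ≈ 59.889, y ≈ -13.295 km (keep extra digits for the depth step; rounded: 59.9, -13.3).
Then from the A sphere: z² = 96.12² − (x + 6.6)² − (y − 39.7)² with x = 59.889, y = -13.295, so z ≈ 44.831 ≈ 44.8 km.
Check against D (with the unrounded solution): distance 88.62 ≈ 88.60 km. ✓

(59.9, -13.3, 44.8)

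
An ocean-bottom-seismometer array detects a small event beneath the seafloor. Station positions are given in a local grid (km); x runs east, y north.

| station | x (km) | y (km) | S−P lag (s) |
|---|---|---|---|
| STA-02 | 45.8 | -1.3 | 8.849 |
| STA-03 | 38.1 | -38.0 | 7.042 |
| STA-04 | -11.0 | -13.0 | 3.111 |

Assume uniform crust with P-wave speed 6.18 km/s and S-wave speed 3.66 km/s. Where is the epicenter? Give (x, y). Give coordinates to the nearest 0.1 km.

Distance from S−P lag: d = Δt · v_P v_S / (v_P − v_S) = Δt · (6.18·3.66)/(6.18−3.66) ≈ 8.9757·Δt.
So d_STA-02 = 79.43, d_STA-03 = 63.21, d_STA-04 = 27.92 km.
Circle about each station: (x − 45.8)² + (y + 1.3)² = 79.43²; (x − 38.1)² + (y + 38.0)² = 63.21²; (x + 11.0)² + (y + 13.0)² = 27.92².
Subtracting the STA-02 equation from the STA-03 and STA-04 equations removes the quadratic terms:
-15.4 x − 73.4 y = 3109.90
-113.6 x − 23.4 y = 3720.27
Solving the 2×2 system: x ≈ -25.1, y ≈ -37.1 km.

-25.1 km east, -37.1 km north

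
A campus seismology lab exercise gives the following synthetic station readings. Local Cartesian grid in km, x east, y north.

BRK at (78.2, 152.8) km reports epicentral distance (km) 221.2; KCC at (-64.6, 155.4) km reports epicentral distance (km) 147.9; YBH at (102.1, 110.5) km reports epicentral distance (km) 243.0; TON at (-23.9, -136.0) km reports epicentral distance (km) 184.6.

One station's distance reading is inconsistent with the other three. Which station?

BRK

Solve using three stations at a time. Using KCC, YBH, TON (subtract circle equations pairwise → linear system) gives (x, y) ≈ (-123.3, 19.6).
Distances from that point to each station vs reported:
  BRK: calculated 241.5 vs reported 221.2 → residual 20.3 km
  KCC: calculated 147.9 vs reported 147.9 → residual 0.0 km
  YBH: calculated 243.0 vs reported 243.0 → residual 0.0 km
  TON: calculated 184.6 vs reported 184.6 → residual 0.0 km
KCC, YBH, TON are mutually consistent (residuals ≈ 0); BRK is off by 20.3 km.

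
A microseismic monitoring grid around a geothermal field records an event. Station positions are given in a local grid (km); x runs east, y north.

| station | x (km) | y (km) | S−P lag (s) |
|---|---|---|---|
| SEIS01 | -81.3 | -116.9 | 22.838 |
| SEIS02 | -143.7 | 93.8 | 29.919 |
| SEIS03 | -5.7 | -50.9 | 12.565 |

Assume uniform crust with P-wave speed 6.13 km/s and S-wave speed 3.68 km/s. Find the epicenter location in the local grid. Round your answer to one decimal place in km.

Distance from S−P lag: d = Δt · v_P v_S / (v_P − v_S) = Δt · (6.13·3.68)/(6.13−3.68) ≈ 9.2075·Δt.
So d_SEIS01 = 210.28, d_SEIS02 = 275.48, d_SEIS03 = 115.69 km.
Circle about each station: (x + 81.3)² + (y + 116.9)² = 210.28²; (x + 143.7)² + (y − 93.8)² = 275.48²; (x + 5.7)² + (y + 50.9)² = 115.69².
Subtracting the SEIS01 equation from the SEIS02 and SEIS03 equations removes the quadratic terms:
-124.8 x + 421.4 y = -22498.72
151.2 x + 132.0 y = 13181.50
Solving the 2×2 system: x ≈ 106.3, y ≈ -21.9 km.

x ≈ 106.3 km, y ≈ -21.9 km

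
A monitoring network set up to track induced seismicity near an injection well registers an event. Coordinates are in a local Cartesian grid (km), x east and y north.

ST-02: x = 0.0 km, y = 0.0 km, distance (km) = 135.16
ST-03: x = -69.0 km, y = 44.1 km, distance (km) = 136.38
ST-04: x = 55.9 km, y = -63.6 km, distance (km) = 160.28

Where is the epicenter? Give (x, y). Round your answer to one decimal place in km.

-102.5 km east, -88.1 km north

Circle about each station: x² + y² = 135.16²; (x + 69.0)² + (y − 44.1)² = 136.38²; (x − 55.9)² + (y + 63.6)² = 160.28².
Subtracting the ST-02 equation from the ST-03 and ST-04 equations removes the quadratic terms:
-138.0 x + 88.2 y = 6374.53
111.8 x − 127.2 y = -251.68
Solving the 2×2 system: x ≈ -102.5, y ≈ -88.1 km.
Check against ST-02 (with the unrounded x, y): √(x²+y²) = 135.19 ≈ 135.16 km. ✓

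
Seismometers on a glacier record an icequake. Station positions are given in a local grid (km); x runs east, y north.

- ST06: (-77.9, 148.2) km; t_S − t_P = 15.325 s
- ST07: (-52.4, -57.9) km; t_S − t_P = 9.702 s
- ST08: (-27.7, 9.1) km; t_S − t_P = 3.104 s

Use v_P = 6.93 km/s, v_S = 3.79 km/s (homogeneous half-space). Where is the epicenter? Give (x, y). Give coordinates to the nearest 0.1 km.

x ≈ -49.5 km, y ≈ 23.2 km

Distance from S−P lag: d = Δt · v_P v_S / (v_P − v_S) = Δt · (6.93·3.79)/(6.93−3.79) ≈ 8.3646·Δt.
So d_ST06 = 128.19, d_ST07 = 81.15, d_ST08 = 25.96 km.
Circle about each station: (x + 77.9)² + (y − 148.2)² = 128.19²; (x + 52.4)² + (y + 57.9)² = 81.15²; (x + 27.7)² + (y − 9.1)² = 25.96².
Subtracting the ST06 equation from the ST07 and ST08 equations removes the quadratic terms:
51.0 x − 412.2 y = -12086.13
100.4 x − 278.2 y = -11422.80
Solving the 2×2 system: x ≈ -49.5, y ≈ 23.2 km.
Check against ST06 (with the unrounded x, y): √((x + 77.9)²+(y − 148.2)²) = 128.19 ≈ 128.19 km. ✓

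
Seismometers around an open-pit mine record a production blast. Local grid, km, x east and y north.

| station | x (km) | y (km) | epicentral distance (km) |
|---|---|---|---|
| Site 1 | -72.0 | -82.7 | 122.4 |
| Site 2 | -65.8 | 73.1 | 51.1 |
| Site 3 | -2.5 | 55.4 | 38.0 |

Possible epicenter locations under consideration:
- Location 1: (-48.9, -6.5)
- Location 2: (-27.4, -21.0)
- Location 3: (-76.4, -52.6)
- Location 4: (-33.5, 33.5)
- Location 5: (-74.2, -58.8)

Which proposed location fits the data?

For each candidate, compare |candidate − station| to the reported distance:
Location 1: residuals Site 1 42.8, Site 2 30.3, Site 3 39.4 → max 42.8 km
Location 2: residuals Site 1 46.3, Site 2 50.5, Site 3 42.4 → max 50.5 km
Location 3: residuals Site 1 92.0, Site 2 75.0, Site 3 92.9 → max 92.9 km
Location 4: residuals Site 1 0.0, Site 2 0.0, Site 3 0.0 → max 0.0 km
Location 5: residuals Site 1 98.4, Site 2 81.1, Site 3 96.8 → max 98.4 km
Only Location 4 has all residuals ≈ 0.

Location 4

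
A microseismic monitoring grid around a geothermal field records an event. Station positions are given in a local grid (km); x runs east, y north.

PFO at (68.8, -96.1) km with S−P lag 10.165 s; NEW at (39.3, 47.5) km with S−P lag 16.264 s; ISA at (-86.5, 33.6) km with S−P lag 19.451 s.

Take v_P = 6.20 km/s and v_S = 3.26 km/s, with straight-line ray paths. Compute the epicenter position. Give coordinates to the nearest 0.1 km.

8.9 km east, -60.1 km north

Distance from S−P lag: d = Δt · v_P v_S / (v_P − v_S) = Δt · (6.20·3.26)/(6.20−3.26) ≈ 6.8748·Δt.
So d_PFO = 69.88, d_NEW = 111.81, d_ISA = 133.72 km.
Circle about each station: (x − 68.8)² + (y + 96.1)² = 69.88²; (x − 39.3)² + (y − 47.5)² = 111.81²; (x + 86.5)² + (y − 33.6)² = 133.72².
Subtracting pairs of circle equations eliminates x²+y² and gives linear equations (the radical axes):
-59.0 x + 287.2 y = -17786.17
-310.6 x + 259.4 y = -18355.26
Solving the 2×2 system: x ≈ 8.9, y ≈ -60.1 km.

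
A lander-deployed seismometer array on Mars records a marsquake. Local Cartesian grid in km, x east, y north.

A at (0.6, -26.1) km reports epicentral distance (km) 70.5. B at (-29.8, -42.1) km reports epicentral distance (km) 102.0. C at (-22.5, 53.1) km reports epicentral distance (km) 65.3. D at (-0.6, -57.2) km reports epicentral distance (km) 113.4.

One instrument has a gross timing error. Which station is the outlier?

D

Solve using three stations at a time. Using A, B, C (subtract circle equations pairwise → linear system) gives (x, y) ≈ (39.6, 32.7).
Distances from that point to each station vs reported:
  A: calculated 70.6 vs reported 70.5 → residual 0.1 km
  B: calculated 102.0 vs reported 102.0 → residual 0.0 km
  C: calculated 65.4 vs reported 65.3 → residual 0.1 km
  D: calculated 98.5 vs reported 113.4 → residual 14.9 km
A, B, C are mutually consistent (residuals ≈ 0); D is off by 14.9 km.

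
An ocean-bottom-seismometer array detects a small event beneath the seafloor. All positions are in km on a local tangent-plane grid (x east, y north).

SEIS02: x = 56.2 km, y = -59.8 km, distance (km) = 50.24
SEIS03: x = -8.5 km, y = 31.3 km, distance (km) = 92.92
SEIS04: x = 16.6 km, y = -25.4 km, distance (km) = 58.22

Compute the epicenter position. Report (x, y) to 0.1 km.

x ≈ 73.4 km, y ≈ -12.6 km

Circle about each station: (x − 56.2)² + (y + 59.8)² = 50.24²; (x + 8.5)² + (y − 31.3)² = 92.92²; (x − 16.6)² + (y + 25.4)² = 58.22².
Subtracting pairs of circle equations eliminates x²+y² and gives linear equations (the radical axes):
-129.4 x + 182.2 y = -11792.61
-79.2 x + 68.8 y = -6679.27
Solving the 2×2 system: x ≈ 73.4, y ≈ -12.6 km.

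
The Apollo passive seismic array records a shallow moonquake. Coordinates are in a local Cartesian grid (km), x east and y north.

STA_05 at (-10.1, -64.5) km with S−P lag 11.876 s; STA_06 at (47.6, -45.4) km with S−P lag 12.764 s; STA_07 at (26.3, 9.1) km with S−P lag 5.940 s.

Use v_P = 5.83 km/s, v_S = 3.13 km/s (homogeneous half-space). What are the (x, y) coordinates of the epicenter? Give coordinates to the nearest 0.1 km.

(-13.3, 15.7)

Distance from S−P lag: d = Δt · v_P v_S / (v_P − v_S) = Δt · (5.83·3.13)/(5.83−3.13) ≈ 6.7585·Δt.
So d_STA_05 = 80.26, d_STA_06 = 86.27, d_STA_07 = 40.15 km.
Circle about each station: (x + 10.1)² + (y + 64.5)² = 80.26²; (x − 47.6)² + (y + 45.4)² = 86.27²; (x − 26.3)² + (y − 9.1)² = 40.15².
Subtracting pairs of circle equations eliminates x²+y² and gives linear equations (the radical axes):
115.4 x + 38.2 y = -936.19
72.8 x + 147.2 y = 1341.89
Solving the 2×2 system: x ≈ -13.3, y ≈ 15.7 km.
Check against STA_05 (with the unrounded x, y): √((x + 10.1)²+(y + 64.5)²) = 80.26 ≈ 80.26 km. ✓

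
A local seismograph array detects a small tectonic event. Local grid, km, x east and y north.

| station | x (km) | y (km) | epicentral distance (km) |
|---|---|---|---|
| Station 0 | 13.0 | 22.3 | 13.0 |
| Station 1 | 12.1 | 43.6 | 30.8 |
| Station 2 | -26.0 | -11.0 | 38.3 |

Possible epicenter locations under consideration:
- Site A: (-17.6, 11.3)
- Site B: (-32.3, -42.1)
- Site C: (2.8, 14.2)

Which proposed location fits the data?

Site C

For each candidate, compare |candidate − station| to the reported distance:
Site A: residuals Station 0 19.5, Station 1 13.1, Station 2 14.5 → max 19.5 km
Site B: residuals Station 0 65.7, Station 1 65.7, Station 2 6.6 → max 65.7 km
Site C: residuals Station 0 0.0, Station 1 0.0, Station 2 0.0 → max 0.0 km
Only Site C has all residuals ≈ 0.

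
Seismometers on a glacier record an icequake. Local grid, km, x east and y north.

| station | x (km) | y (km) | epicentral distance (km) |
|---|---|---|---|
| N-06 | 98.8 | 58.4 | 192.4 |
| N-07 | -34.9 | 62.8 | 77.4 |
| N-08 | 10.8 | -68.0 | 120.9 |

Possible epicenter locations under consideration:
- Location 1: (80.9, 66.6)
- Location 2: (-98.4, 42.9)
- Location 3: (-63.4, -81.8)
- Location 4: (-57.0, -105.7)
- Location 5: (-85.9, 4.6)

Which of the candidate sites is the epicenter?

For each candidate, compare |candidate − station| to the reported distance:
Location 1: residuals N-06 172.7, N-07 38.5, N-08 30.9 → max 172.7 km
Location 2: residuals N-06 5.4, N-07 10.9, N-08 34.7 → max 34.7 km
Location 3: residuals N-06 22.0, N-07 70.0, N-08 45.4 → max 70.0 km
Location 4: residuals N-06 33.9, N-07 92.5, N-08 43.3 → max 92.5 km
Location 5: residuals N-06 0.0, N-07 0.0, N-08 0.0 → max 0.0 km
Only Location 5 has all residuals ≈ 0.

Location 5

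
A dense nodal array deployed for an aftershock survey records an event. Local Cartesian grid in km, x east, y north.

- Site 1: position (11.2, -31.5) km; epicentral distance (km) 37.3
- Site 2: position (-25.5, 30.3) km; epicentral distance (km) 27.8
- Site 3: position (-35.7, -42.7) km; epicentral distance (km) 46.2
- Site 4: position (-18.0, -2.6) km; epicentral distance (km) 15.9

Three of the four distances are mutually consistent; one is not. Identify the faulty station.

Site 1

Solve using three stations at a time. Using Site 2, Site 3, Site 4 (subtract circle equations pairwise → linear system) gives (x, y) ≈ (-32.8, 3.4).
Distances from that point to each station vs reported:
  Site 1: calculated 56.2 vs reported 37.3 → residual 18.9 km
  Site 2: calculated 27.8 vs reported 27.8 → residual 0.0 km
  Site 3: calculated 46.2 vs reported 46.2 → residual 0.0 km
  Site 4: calculated 16.0 vs reported 15.9 → residual 0.1 km
Site 2, Site 3, Site 4 are mutually consistent (residuals ≈ 0); Site 1 is off by 18.9 km.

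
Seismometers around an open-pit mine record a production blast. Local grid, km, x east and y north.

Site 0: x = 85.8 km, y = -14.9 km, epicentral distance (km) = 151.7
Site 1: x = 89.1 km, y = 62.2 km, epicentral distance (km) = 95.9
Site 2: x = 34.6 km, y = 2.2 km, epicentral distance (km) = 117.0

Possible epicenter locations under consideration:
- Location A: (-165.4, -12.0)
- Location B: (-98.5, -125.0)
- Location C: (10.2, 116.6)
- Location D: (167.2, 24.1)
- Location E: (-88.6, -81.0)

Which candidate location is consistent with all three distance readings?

For each candidate, compare |candidate − station| to the reported distance:
Location A: residuals Site 0 99.5, Site 1 169.2, Site 2 83.5 → max 169.2 km
Location B: residuals Site 0 63.0, Site 1 169.1, Site 2 67.1 → max 169.1 km
Location C: residuals Site 0 0.0, Site 1 0.1, Site 2 0.0 → max 0.1 km
Location D: residuals Site 0 61.4, Site 1 9.0, Site 2 17.4 → max 61.4 km
Location E: residuals Site 0 34.8, Site 1 132.3, Site 2 31.7 → max 132.3 km
Only Location C has all residuals ≈ 0.

Location C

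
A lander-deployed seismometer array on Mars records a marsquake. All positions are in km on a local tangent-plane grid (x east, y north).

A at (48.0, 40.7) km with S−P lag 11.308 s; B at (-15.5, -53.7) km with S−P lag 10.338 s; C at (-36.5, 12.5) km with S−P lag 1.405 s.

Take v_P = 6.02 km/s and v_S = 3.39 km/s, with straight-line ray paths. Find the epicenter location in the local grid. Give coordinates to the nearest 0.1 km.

-38.0 km east, 23.3 km north

Distance from S−P lag: d = Δt · v_P v_S / (v_P − v_S) = Δt · (6.02·3.39)/(6.02−3.39) ≈ 7.7596·Δt.
So d_A = 87.75, d_B = 80.22, d_C = 10.90 km.
Circle about each station: (x − 48.0)² + (y − 40.7)² = 87.75²; (x + 15.5)² + (y + 53.7)² = 80.22²; (x + 36.5)² + (y − 12.5)² = 10.90².
Subtracting pairs of circle equations eliminates x²+y² and gives linear equations (the radical axes):
-127.0 x − 188.8 y = 428.26
-169.0 x − 56.4 y = 5109.26
Solving the 2×2 system: x ≈ -38.0, y ≈ 23.3 km.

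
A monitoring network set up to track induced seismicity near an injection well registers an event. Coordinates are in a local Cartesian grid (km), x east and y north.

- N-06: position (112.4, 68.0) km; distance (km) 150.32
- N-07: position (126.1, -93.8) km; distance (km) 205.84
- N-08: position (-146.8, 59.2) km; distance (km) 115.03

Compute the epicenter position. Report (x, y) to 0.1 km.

Circle about each station: (x − 112.4)² + (y − 68.0)² = 150.32²; (x − 126.1)² + (y + 93.8)² = 205.84²; (x + 146.8)² + (y − 59.2)² = 115.03².
Subtracting the N-06 equation from the N-07 and N-08 equations removes the quadratic terms:
27.4 x − 323.6 y = -12332.11
-518.4 x − 17.6 y = 17161.32
Solving the 2×2 system: x ≈ -34.3, y ≈ 35.2 km.

(-34.3, 35.2)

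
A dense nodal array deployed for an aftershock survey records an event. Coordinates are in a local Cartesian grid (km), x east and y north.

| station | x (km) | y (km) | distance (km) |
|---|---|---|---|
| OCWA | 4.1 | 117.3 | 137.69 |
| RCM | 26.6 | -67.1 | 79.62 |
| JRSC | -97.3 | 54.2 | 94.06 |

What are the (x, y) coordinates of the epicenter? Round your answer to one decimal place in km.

(-33.7, -15.1)

Circle about each station: (x − 4.1)² + (y − 117.3)² = 137.69²; (x − 26.6)² + (y + 67.1)² = 79.62²; (x + 97.3)² + (y − 54.2)² = 94.06².
Subtracting pairs of circle equations eliminates x²+y² and gives linear equations (the radical axes):
45.0 x − 368.8 y = 4053.06
-202.8 x − 126.2 y = 8740.08
Solving the 2×2 system: x ≈ -33.7, y ≈ -15.1 km.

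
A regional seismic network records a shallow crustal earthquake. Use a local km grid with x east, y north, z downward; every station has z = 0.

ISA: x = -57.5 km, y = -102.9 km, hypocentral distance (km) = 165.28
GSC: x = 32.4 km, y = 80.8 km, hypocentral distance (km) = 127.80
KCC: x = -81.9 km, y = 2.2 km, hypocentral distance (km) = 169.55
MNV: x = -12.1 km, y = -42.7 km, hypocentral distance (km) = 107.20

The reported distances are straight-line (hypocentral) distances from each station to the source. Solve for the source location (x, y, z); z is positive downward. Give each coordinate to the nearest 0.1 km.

x ≈ 74.4 km, y ≈ -23.7 km, depth ≈ 60.4 km

Each station gives a sphere (x−x_i)² + (y−y_i)² + z² = d_i² (stations at z=0).
Subtracting the ISA sphere from GSC and KCC: z² cancels, leaving linear equations in x and y:
179.8 x + 367.4 y = 4668.38
-48.8 x + 210.2 y = -8611.93
Solving: x ≈ 74.391, y ≈ -23.699 km (keep extra digits for the depth step; rounded: 74.4, -23.7).
Then from the ISA sphere: z² = 165.28² − (x + 57.5)² − (y + 102.9)² with x = 74.391, y = -23.699, so z ≈ 60.411 ≈ 60.4 km.
Check against MNV (with the unrounded solution): distance 107.20 ≈ 107.20 km. ✓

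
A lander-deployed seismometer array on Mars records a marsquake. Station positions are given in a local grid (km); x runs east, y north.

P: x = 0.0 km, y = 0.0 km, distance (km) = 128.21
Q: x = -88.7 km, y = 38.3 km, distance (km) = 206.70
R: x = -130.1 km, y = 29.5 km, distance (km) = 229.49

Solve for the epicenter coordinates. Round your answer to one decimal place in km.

x ≈ 43.5 km, y ≈ -120.6 km

Circle about each station: x² + y² = 128.21²; (x + 88.7)² + (y − 38.3)² = 206.70²; (x + 130.1)² + (y − 29.5)² = 229.49².
Subtracting pairs of circle equations eliminates x²+y² and gives linear equations (the radical axes):
-177.4 x + 76.6 y = -16952.51
-260.2 x + 59.0 y = -18431.60
Solving the 2×2 system: x ≈ 43.5, y ≈ -120.6 km.
Check against P (with the unrounded x, y): √(x²+y²) = 128.19 ≈ 128.21 km. ✓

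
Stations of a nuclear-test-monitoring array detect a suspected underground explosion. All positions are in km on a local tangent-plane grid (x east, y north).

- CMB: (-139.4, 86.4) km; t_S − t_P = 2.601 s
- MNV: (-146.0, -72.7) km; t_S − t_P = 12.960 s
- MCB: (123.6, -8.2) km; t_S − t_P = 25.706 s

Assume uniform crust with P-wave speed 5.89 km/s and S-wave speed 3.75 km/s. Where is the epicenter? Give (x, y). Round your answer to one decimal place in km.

-132.7 km east, 60.4 km north

Distance from S−P lag: d = Δt · v_P v_S / (v_P − v_S) = Δt · (5.89·3.75)/(5.89−3.75) ≈ 10.3213·Δt.
So d_CMB = 26.85, d_MNV = 133.76, d_MCB = 265.32 km.
Circle about each station: (x + 139.4)² + (y − 86.4)² = 26.85²; (x + 146.0)² + (y + 72.7)² = 133.76²; (x − 123.6)² + (y + 8.2)² = 265.32².
Subtracting the CMB equation from the MNV and MCB equations removes the quadratic terms:
-13.2 x − 318.2 y = -17466.85
526.0 x − 189.2 y = -81226.90
Solving the 2×2 system: x ≈ -132.7, y ≈ 60.4 km.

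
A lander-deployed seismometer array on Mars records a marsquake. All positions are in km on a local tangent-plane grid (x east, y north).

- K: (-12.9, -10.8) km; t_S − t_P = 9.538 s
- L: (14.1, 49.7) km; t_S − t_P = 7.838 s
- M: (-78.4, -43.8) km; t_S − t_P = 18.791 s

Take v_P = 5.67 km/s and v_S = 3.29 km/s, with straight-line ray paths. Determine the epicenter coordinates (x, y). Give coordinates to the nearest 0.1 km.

(59.4, 8.2)

Distance from S−P lag: d = Δt · v_P v_S / (v_P − v_S) = Δt · (5.67·3.29)/(5.67−3.29) ≈ 7.8379·Δt.
So d_K = 74.76, d_L = 61.43, d_M = 147.28 km.
Circle about each station: (x + 12.9)² + (y + 10.8)² = 74.76²; (x − 14.1)² + (y − 49.7)² = 61.43²; (x + 78.4)² + (y + 43.8)² = 147.28².
Subtracting pairs of circle equations eliminates x²+y² and gives linear equations (the radical axes):
54.0 x + 121.0 y = 4201.26
-131.0 x − 66.0 y = -8320.39
Solving the 2×2 system: x ≈ 59.4, y ≈ 8.2 km.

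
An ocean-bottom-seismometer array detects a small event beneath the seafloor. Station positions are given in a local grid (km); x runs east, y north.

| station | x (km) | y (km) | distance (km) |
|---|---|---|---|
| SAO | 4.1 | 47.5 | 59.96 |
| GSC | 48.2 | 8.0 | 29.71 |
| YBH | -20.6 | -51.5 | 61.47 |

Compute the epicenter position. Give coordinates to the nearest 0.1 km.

23.9 km east, -9.1 km north

Circle about each station: (x − 4.1)² + (y − 47.5)² = 59.96²; (x − 48.2)² + (y − 8.0)² = 29.71²; (x + 20.6)² + (y + 51.5)² = 61.47².
Subtracting the SAO equation from the GSC and YBH equations removes the quadratic terms:
88.2 x − 79.0 y = 2826.70
-49.4 x − 198.0 y = 620.19
Solving the 2×2 system: x ≈ 23.9, y ≈ -9.1 km.
Check against SAO (with the unrounded x, y): √((x − 4.1)²+(y − 47.5)²) = 59.96 ≈ 59.96 km. ✓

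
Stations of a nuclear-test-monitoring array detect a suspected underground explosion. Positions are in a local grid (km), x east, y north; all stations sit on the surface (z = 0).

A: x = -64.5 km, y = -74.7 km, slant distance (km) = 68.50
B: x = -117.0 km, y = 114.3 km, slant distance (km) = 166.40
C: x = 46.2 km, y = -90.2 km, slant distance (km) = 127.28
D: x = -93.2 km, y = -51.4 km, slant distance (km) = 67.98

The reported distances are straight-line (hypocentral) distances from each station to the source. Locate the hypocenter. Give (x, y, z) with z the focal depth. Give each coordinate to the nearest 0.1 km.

x ≈ -53.9 km, y ≈ -30.8 km, depth ≈ 51.5 km

Each station gives a sphere (x−x_i)² + (y−y_i)² + z² = d_i² (stations at z=0).
Subtracting the A sphere from B and C: z² cancels, leaving linear equations in x and y:
-105.0 x + 378.0 y = -5983.56
221.4 x − 31.0 y = -10977.81
Solving: x ≈ -53.896, y ≈ -30.801 km (keep extra digits for the depth step; rounded: -53.9, -30.8).
Then from the A sphere: z² = 68.50² − (x + 64.5)² − (y + 74.7)² with x = -53.896, y = -30.801, so z ≈ 51.504 ≈ 51.5 km.
Check against D (with the unrounded solution): distance 67.98 ≈ 67.98 km. ✓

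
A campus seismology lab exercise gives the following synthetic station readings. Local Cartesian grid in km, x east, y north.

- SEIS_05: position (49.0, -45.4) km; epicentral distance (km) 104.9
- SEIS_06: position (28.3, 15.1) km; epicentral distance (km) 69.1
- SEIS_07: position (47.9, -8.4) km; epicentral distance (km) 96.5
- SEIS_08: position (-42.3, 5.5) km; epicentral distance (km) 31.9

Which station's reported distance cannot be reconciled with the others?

Solve using three stations at a time. Using SEIS_06, SEIS_07, SEIS_08 (subtract circle equations pairwise → linear system) gives (x, y) ≈ (-37.2, 37.0).
Distances from that point to each station vs reported:
  SEIS_05: calculated 119.3 vs reported 104.9 → residual 14.4 km
  SEIS_06: calculated 69.1 vs reported 69.1 → residual 0.0 km
  SEIS_07: calculated 96.5 vs reported 96.5 → residual 0.0 km
  SEIS_08: calculated 32.0 vs reported 31.9 → residual 0.1 km
SEIS_06, SEIS_07, SEIS_08 are mutually consistent (residuals ≈ 0); SEIS_05 is off by 14.4 km.

SEIS_05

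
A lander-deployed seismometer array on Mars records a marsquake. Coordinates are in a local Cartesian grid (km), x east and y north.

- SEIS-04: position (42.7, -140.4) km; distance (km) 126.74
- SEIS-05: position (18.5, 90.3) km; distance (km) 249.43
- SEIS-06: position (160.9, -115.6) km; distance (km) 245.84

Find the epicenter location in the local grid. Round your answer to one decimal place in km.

x ≈ -84.0 km, y ≈ -137.1 km

Circle about each station: (x − 42.7)² + (y + 140.4)² = 126.74²; (x − 18.5)² + (y − 90.3)² = 249.43²; (x − 160.9)² + (y + 115.6)² = 245.84².
Subtracting the SEIS-04 equation from the SEIS-05 and SEIS-06 equations removes the quadratic terms:
-48.4 x + 461.4 y = -59191.41
236.4 x + 49.6 y = -26657.56
Solving the 2×2 system: x ≈ -84.0, y ≈ -137.1 km.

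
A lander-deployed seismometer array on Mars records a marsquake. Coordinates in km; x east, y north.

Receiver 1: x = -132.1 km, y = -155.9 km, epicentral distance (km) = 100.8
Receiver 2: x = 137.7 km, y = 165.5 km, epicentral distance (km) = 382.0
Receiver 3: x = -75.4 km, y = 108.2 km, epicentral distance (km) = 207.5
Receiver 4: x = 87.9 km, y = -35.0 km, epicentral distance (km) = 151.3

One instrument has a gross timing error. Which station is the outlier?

Receiver 2

Solve using three stations at a time. Using Receiver 1, Receiver 3, Receiver 4 (subtract circle equations pairwise → linear system) gives (x, y) ≈ (-49.8, -97.7).
Distances from that point to each station vs reported:
  Receiver 1: calculated 100.8 vs reported 100.8 → residual 0.0 km
  Receiver 2: calculated 323.2 vs reported 382.0 → residual 58.8 km
  Receiver 3: calculated 207.5 vs reported 207.5 → residual 0.0 km
  Receiver 4: calculated 151.3 vs reported 151.3 → residual 0.0 km
Receiver 1, Receiver 3, Receiver 4 are mutually consistent (residuals ≈ 0); Receiver 2 is off by 58.8 km.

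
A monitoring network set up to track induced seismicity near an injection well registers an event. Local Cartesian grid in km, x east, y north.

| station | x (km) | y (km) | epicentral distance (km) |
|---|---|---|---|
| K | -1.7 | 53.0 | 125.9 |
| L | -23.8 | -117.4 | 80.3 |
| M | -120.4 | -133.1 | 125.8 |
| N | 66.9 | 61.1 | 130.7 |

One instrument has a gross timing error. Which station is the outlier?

M

Solve using three stations at a time. Using K, L, N (subtract circle equations pairwise → linear system) gives (x, y) ≈ (38.2, -66.4).
Distances from that point to each station vs reported:
  K: calculated 125.9 vs reported 125.9 → residual 0.0 km
  L: calculated 80.3 vs reported 80.3 → residual 0.0 km
  M: calculated 172.1 vs reported 125.8 → residual 46.3 km
  N: calculated 130.7 vs reported 130.7 → residual 0.0 km
K, L, N are mutually consistent (residuals ≈ 0); M is off by 46.3 km.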